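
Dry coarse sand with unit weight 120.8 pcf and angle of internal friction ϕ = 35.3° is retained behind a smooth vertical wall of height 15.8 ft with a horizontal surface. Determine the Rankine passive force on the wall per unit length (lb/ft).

56400 lb/ft

K_p = tan²(45° + φ/2) = 3.738.
P_p = ½ K_p γ H² = 0.5 × 3.738 × 120.8 × 15.8² = 56360 lb/ft.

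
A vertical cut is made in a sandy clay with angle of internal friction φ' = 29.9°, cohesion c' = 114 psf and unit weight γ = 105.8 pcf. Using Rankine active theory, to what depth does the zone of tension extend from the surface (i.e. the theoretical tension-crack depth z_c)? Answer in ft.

K_a = tan²(45° − 29.9°/2) = 0.3347; √K_a = 0.5785.
The active pressure is zero where K_a γ z = 2c√K_a, so z_c = 2c/(γ√K_a) = 2×114/(105.8×0.5785) = 3.725 ft.

3.73 ft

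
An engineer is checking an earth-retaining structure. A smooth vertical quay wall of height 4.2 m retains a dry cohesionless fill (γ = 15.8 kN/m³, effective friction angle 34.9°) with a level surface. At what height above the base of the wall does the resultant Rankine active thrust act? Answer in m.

K_a = 0.2721.
The pressure distribution is triangular, so the resultant acts at H/3 above the base = 4.2/3 = 1.400 m.

1.40 m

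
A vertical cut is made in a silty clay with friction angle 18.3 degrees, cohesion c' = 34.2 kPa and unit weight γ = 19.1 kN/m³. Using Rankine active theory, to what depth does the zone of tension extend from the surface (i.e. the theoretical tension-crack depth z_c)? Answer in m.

4.96 m

K_a = tan²(45° − 18.3°/2) = 0.5221; √K_a = 0.7226.
The active pressure is zero where K_a γ z = 2c√K_a, so z_c = 2c/(γ√K_a) = 2×34.2/(19.1×0.7226) = 4.956 m.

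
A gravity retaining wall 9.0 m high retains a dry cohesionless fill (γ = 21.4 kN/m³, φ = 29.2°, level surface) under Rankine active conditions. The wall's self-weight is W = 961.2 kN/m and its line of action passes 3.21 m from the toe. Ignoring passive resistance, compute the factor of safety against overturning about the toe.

3.45

K_a = tan²(45° − 29.2°/2) = 0.3442.
P_a = ½K_aγH² = 0.5×0.3442×21.4×9.0² = 298.3 kN/m, acting at H/3 = 3.000 m above the base.
Overturning moment M_o = P_a × H/3 = 298.3 × 3.000 = 895.0.
Resisting moment M_r = W × 3.21 = 961.2 × 3.21 = 3085.
FS_overturning = M_r/M_o = 3085/895.0 = 3.447.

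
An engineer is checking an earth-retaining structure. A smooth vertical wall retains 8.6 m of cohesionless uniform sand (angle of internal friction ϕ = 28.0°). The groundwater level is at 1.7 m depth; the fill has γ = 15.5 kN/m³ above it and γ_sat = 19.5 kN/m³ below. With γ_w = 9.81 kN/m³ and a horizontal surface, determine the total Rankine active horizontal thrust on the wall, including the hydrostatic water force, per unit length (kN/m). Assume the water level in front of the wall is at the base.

K_a = tan²(45° − φ/2) = 0.3610.
γ' = 19.5 − 9.81 = 9.690 kN/m³. Depth below WT = 6.9 m.
σ'_h at WT = K_a γ d_w = 9.513 kPa; at base = 9.513 + K_a γ' × 6.9 = 33.65 kPa.
P₁ (0–1.7 m) = ½×9.513×1.7 = 8.086. P₂ (1.7–8.6 m) = ½(9.513+33.65)×6.9 = 148.9.
P_w = ½ γ_w h₂² = 0.5×9.81×6.9² = 233.5. Total = 8.086+148.9+233.5 = 390.5 kN/m.

391 kN/m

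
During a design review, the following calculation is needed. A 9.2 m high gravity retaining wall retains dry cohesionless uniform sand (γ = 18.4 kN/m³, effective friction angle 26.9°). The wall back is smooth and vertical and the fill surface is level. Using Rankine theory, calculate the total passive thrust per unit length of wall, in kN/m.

2070 kN/m

K_p = tan²(45° + φ/2) = 2.653.
P_p = ½ K_p γ H² = 0.5 × 2.653 × 18.4 × 9.2² = 2065 kN/m.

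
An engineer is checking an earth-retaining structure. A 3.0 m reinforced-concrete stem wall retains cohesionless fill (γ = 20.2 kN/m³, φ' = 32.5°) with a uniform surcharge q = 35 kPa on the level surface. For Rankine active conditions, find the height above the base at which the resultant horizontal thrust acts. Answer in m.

K_a = 0.3010.
Triangular part P₁ = ½K_aγH² = 27.36 at H/3 = 1.000 m; rectangular part P₂ = K_a q H = 31.60 at H/2 = 1.500 m.
ȳ = (P₁·1.000 + P₂·1.500)/(P₁+P₂) = 1.268 m.

1.27 m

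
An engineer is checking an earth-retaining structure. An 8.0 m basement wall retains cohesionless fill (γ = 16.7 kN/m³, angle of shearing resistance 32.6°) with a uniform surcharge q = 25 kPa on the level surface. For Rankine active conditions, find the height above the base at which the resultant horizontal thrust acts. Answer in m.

K_a = 0.2997.
Triangular part P₁ = ½K_aγH² = 160.2 at H/3 = 2.667 m; rectangular part P₂ = K_a q H = 59.95 at H/2 = 4.000 m.
ȳ = (P₁·2.667 + P₂·4.000)/(P₁+P₂) = 3.030 m.

3.03 m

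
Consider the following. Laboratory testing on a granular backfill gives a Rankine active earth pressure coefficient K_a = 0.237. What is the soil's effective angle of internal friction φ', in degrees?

38.1°

K_a = tan²(45° − φ/2) ⇒ 45° − φ/2 = arctan(√0.237) = 25.96°.
φ = 2(45° − 25.96°) = 38.08°.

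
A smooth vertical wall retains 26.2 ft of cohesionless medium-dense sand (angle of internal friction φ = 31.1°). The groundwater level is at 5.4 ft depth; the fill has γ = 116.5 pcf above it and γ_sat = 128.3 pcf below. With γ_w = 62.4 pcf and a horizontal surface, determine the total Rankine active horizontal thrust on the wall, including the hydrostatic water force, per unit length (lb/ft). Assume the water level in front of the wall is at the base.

K_a = tan²(45° − φ/2) = 0.3188.
γ' = 128.3 − 62.4 = 65.90 pcf. Depth below WT = 20.8 ft.
σ'_h at WT = K_a γ d_w = 200.6 psf; at base = 200.6 + K_a γ' × 20.8 = 637.5 psf.
P₁ (0–5.4 ft) = ½×200.6×5.4 = 541.5. P₂ (5.4–26.2 ft) = ½(200.6+637.5)×20.8 = 8716.
P_w = ½ γ_w h₂² = 0.5×62.4×20.8² = 13500. Total = 541.5+8716+13500 = 22760 lb/ft.

22800 lb/ft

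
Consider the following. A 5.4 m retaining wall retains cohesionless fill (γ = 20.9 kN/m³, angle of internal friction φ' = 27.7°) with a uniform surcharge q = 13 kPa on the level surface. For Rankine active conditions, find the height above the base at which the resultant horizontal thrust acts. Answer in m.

K_a = 0.3653.
Triangular part P₁ = ½K_aγH² = 111.3 at H/3 = 1.800 m; rectangular part P₂ = K_a q H = 25.65 at H/2 = 2.700 m.
ȳ = (P₁·1.800 + P₂·2.700)/(P₁+P₂) = 1.969 m.

1.97 m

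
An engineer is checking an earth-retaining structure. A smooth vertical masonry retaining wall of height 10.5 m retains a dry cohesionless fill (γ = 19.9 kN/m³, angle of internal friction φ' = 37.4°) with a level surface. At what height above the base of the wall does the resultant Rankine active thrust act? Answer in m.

K_a = 0.2443.
The pressure distribution is triangular, so the resultant acts at H/3 above the base = 10.5/3 = 3.500 m.

3.50 m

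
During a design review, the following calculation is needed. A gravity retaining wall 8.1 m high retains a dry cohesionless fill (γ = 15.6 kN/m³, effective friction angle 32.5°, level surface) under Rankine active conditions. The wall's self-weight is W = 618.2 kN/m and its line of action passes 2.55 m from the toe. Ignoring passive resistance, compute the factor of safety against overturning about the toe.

K_a = tan²(45° − 32.5°/2) = 0.3010.
P_a = ½K_aγH² = 0.5×0.3010×15.6×8.1² = 154.0 kN/m, acting at H/3 = 2.700 m above the base.
Overturning moment M_o = P_a × H/3 = 154.0 × 2.700 = 415.9.
Resisting moment M_r = W × 2.55 = 618.2 × 2.55 = 1576.
FS_overturning = M_r/M_o = 1576/415.9 = 3.791.

3.79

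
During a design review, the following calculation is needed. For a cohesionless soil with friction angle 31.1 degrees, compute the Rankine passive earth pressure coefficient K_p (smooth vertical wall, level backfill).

3.14

K_p = (1 + sin φ)/(1 − sin φ) = tan²(45° + 31.1°/2) = 3.137.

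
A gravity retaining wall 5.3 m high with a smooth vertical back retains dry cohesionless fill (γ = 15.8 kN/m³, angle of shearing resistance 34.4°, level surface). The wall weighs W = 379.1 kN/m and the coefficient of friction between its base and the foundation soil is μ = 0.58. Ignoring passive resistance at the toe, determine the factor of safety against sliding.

K_a = tan²(45° − 34.4°/2) = 0.2780.
P_a = ½K_aγH² = 0.5×0.2780×15.8×5.3² = 61.69 kN/m, acting at H/3 = 1.767 m above the base.
FS_sliding = μW / P_a = 0.58×379.1 / 61.69 = 3.564.

3.56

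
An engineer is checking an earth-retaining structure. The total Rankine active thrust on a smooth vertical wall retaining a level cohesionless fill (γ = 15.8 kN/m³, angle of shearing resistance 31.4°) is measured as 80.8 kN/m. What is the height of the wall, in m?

5.70 m

K_a = 0.3149. P_a = ½ K_a γ H² ⇒ H = √(2P_a/(K_a γ)).
H = √(2×80.8/(0.3149×15.8)) = 5.699 m.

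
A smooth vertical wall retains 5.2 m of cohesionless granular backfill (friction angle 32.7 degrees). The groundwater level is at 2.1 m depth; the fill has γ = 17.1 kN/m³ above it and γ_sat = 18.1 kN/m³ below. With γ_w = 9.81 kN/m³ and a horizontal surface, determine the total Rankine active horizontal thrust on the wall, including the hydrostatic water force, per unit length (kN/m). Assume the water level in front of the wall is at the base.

K_a = tan²(45° − φ/2) = 0.2985.
γ' = 18.1 − 9.81 = 8.290 kN/m³. Depth below WT = 3.1 m.
σ'_h at WT = K_a γ d_w = 10.72 kPa; at base = 10.72 + K_a γ' × 3.1 = 18.39 kPa.
P₁ (0–2.1 m) = ½×10.72×2.1 = 11.26. P₂ (2.1–5.2 m) = ½(10.72+18.39)×3.1 = 45.12.
P_w = ½ γ_w h₂² = 0.5×9.81×3.1² = 47.14. Total = 11.26+45.12+47.14 = 103.5 kN/m.

104 kN/m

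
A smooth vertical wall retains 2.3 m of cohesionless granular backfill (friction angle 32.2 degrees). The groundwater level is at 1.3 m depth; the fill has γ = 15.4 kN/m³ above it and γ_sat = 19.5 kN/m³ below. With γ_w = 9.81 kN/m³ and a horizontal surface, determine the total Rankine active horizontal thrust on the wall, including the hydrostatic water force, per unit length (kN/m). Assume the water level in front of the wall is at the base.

16.4 kN/m

K_a = tan²(45° − φ/2) = 0.3047.
γ' = 19.5 − 9.81 = 9.690 kN/m³. Depth below WT = 1.0 m.
σ'_h at WT = K_a γ d_w = 6.101 kPa; at base = 6.101 + K_a γ' × 1.0 = 9.054 kPa.
P₁ (0–1.3 m) = ½×6.101×1.3 = 3.966. P₂ (1.3–2.3 m) = ½(6.101+9.054)×1.0 = 7.577.
P_w = ½ γ_w h₂² = 0.5×9.81×1.0² = 4.905. Total = 3.966+7.577+4.905 = 16.45 kN/m.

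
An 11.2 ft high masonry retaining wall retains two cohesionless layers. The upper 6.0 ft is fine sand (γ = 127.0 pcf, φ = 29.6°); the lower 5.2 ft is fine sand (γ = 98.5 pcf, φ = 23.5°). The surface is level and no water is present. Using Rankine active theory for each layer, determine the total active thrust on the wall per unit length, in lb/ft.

3050 lb/ft

K_a1 = tan²(45°−29.6°/2) = 0.3387; K_a2 = tan²(45°−23.5°/2) = 0.4298.
Layer 1: σ at base = K_a1 γ₁ h₁ = 258.1 psf; P₁ = ½×258.1×6.0 = 774.4.
Layer 2: σ_v at top = γ₁h₁ = 762.0; σ_h top = K_a2×762.0 = 327.5; σ_h base = K_a2×(762.0+98.5×5.2) = 547.7.
P₂ = ½(327.5+547.7)×5.2 = 2276. Total P_a = 774.4+2276 = 3050 lb/ft.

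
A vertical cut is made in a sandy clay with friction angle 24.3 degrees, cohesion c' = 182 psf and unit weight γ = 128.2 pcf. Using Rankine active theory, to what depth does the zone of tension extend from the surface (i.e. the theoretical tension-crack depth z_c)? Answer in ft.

K_a = tan²(45° − 24.3°/2) = 0.4169; √K_a = 0.6457.
The active pressure is zero where K_a γ z = 2c√K_a, so z_c = 2c/(γ√K_a) = 2×182/(128.2×0.6457) = 4.397 ft.

4.40 ft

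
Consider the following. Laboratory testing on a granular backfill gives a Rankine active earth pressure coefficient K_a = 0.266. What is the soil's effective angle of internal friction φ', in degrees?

K_a = tan²(45° − φ/2) ⇒ 45° − φ/2 = arctan(√0.266) = 27.28°.
φ = 2(45° − 27.28°) = 35.43°.

35.4°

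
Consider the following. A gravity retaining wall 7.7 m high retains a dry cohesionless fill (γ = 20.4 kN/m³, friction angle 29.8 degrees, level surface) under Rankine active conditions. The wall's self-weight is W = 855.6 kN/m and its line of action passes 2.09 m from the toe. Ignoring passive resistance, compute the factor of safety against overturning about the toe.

3.43

K_a = tan²(45° − 29.8°/2) = 0.3360.
P_a = ½K_aγH² = 0.5×0.3360×20.4×7.7² = 203.2 kN/m, acting at H/3 = 2.567 m above the base.
Overturning moment M_o = P_a × H/3 = 203.2 × 2.567 = 521.6.
Resisting moment M_r = W × 2.09 = 855.6 × 2.09 = 1788.
FS_overturning = M_r/M_o = 1788/521.6 = 3.428.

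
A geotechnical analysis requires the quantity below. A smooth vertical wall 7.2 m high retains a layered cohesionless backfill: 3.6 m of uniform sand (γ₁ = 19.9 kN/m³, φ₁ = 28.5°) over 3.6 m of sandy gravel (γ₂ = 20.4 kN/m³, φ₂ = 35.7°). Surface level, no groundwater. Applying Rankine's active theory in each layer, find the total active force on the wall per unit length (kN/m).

148 kN/m

K_a1 = tan²(45°−28.5°/2) = 0.3540; K_a2 = tan²(45°−35.7°/2) = 0.2630.
Layer 1: σ at base = K_a1 γ₁ h₁ = 25.36 kPa; P₁ = ½×25.36×3.6 = 45.64.
Layer 2: σ_v at top = γ₁h₁ = 71.64; σ_h top = K_a2×71.64 = 18.84; σ_h base = K_a2×(71.64+20.4×3.6) = 38.15.
P₂ = ½(18.84+38.15)×3.6 = 102.6. Total P_a = 45.64+102.6 = 148.2 kN/m.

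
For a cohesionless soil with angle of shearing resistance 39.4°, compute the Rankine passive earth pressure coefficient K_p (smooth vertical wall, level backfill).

4.48

K_p = (1 + sin φ)/(1 − sin φ) = tan²(45° + 39.4°/2) = 4.475.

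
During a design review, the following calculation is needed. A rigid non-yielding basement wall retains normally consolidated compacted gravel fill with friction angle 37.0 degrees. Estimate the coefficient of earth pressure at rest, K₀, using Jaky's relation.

K₀ = 1 − sin φ' = 1 − sin 37.0° = 0.3982.

0.398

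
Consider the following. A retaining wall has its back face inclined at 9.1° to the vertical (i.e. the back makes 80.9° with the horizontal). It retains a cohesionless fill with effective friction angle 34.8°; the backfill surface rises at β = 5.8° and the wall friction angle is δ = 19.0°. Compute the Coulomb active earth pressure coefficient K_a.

K_a = sin²(α+φ) / [sin²α · sin(α−δ) · (1 + √{sin(φ+δ)sin(φ−β) / (sin(α−δ)sin(α+β))})²].
With α = 80.9°, φ = 34.8°, δ = 19.0°, β = 5.8°: K_a = 0.3399.

0.340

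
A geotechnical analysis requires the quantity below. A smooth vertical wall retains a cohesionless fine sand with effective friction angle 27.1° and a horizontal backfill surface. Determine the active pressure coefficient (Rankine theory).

K_a = tan²(45° − φ/2) = tan²(31.45°) = 0.3741.

0.374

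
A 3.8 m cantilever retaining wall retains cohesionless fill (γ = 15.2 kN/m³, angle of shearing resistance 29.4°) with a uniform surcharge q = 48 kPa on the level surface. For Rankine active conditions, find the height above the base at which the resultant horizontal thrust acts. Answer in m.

1.66 m

K_a = 0.3415.
Triangular part P₁ = ½K_aγH² = 37.47 at H/3 = 1.267 m; rectangular part P₂ = K_a q H = 62.28 at H/2 = 1.900 m.
ȳ = (P₁·1.267 + P₂·1.900)/(P₁+P₂) = 1.662 m.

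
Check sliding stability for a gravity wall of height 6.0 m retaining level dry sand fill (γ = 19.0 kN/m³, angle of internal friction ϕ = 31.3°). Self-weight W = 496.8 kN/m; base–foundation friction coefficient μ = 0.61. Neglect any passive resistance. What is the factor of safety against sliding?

K_a = tan²(45° − 31.3°/2) = 0.3162.
P_a = ½K_aγH² = 0.5×0.3162×19.0×6.0² = 108.1 kN/m, acting at H/3 = 2.000 m above the base.
FS_sliding = μW / P_a = 0.61×496.8 / 108.1 = 2.802.

2.80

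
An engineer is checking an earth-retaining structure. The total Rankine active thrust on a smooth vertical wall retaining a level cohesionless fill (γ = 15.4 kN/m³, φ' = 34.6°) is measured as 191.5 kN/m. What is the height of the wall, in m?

K_a = 0.2756. P_a = ½ K_a γ H² ⇒ H = √(2P_a/(K_a γ)).
H = √(2×191.5/(0.2756×15.4)) = 9.499 m.

9.50 m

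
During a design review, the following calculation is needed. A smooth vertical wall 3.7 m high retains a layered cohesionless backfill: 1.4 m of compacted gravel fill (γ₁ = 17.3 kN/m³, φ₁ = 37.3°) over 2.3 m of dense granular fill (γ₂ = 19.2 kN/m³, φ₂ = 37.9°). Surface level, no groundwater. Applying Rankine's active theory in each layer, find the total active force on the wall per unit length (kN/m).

29.6 kN/m

K_a1 = tan²(45°−37.3°/2) = 0.2453; K_a2 = tan²(45°−37.9°/2) = 0.2389.
Layer 1: σ at base = K_a1 γ₁ h₁ = 5.942 kPa; P₁ = ½×5.942×1.4 = 4.159.
Layer 2: σ_v at top = γ₁h₁ = 24.22; σ_h top = K_a2×24.22 = 5.787; σ_h base = K_a2×(24.22+19.2×2.3) = 16.34.
P₂ = ½(5.787+16.34)×2.3 = 25.44. Total P_a = 4.159+25.44 = 29.60 kN/m.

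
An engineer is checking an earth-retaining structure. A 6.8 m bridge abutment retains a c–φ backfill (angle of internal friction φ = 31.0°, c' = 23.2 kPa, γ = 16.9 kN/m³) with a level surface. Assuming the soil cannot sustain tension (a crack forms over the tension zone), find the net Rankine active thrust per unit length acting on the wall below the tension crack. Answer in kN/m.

10.3 kN/m

K_a = 0.3201; √K_a = 0.5658.
Tension-crack depth z_c = 2c/(γ√K_a) = 2×23.2/(16.9×0.5658) = 4.853 m.
σ_a at base = K_a γ H − 2c√K_a = 0.3201×16.9×6.8 − 2×23.2×0.5658 = 10.53 kPa.
P_a = ½ × 10.53 × (H − z_c) = 0.5×10.53×1.947 = 10.26 kN/m.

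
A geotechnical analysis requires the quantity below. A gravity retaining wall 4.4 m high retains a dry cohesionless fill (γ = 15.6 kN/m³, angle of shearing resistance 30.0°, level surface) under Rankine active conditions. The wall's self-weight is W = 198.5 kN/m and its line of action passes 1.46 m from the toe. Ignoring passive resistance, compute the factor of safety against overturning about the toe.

3.93

K_a = tan²(45° − 30.0°/2) = 0.3333.
P_a = ½K_aγH² = 0.5×0.3333×15.6×4.4² = 50.34 kN/m, acting at H/3 = 1.467 m above the base.
Overturning moment M_o = P_a × H/3 = 50.34 × 1.467 = 73.83.
Resisting moment M_r = W × 1.46 = 198.5 × 1.46 = 289.8.
FS_overturning = M_r/M_o = 289.8/73.83 = 3.926.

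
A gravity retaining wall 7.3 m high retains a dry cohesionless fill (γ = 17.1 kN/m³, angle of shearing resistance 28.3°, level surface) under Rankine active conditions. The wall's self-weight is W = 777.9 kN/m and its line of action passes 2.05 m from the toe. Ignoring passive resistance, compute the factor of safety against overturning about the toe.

K_a = tan²(45° − 28.3°/2) = 0.3568.
P_a = ½K_aγH² = 0.5×0.3568×17.1×7.3² = 162.6 kN/m, acting at H/3 = 2.433 m above the base.
Overturning moment M_o = P_a × H/3 = 162.6 × 2.433 = 395.6.
Resisting moment M_r = W × 2.05 = 777.9 × 2.05 = 1595.
FS_overturning = M_r/M_o = 1595/395.6 = 4.032.

4.03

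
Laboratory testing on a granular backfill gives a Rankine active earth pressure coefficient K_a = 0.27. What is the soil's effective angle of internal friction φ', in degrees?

35.1°

K_a = tan²(45° − φ/2) ⇒ 45° − φ/2 = arctan(√0.27) = 27.46°.
φ = 2(45° − 27.46°) = 35.09°.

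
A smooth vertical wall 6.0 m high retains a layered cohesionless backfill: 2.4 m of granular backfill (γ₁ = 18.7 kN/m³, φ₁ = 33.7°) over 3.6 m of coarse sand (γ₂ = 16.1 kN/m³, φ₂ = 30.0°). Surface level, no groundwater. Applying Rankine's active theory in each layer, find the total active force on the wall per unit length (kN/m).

K_a1 = tan²(45°−33.7°/2) = 0.2863; K_a2 = tan²(45°−30.0°/2) = 0.3333.
Layer 1: σ at base = K_a1 γ₁ h₁ = 12.85 kPa; P₁ = ½×12.85×2.4 = 15.42.
Layer 2: σ_v at top = γ₁h₁ = 44.88; σ_h top = K_a2×44.88 = 14.96; σ_h base = K_a2×(44.88+16.1×3.6) = 34.28.
P₂ = ½(14.96+34.28)×3.6 = 88.63. Total P_a = 15.42+88.63 = 104.1 kN/m.

104 kN/m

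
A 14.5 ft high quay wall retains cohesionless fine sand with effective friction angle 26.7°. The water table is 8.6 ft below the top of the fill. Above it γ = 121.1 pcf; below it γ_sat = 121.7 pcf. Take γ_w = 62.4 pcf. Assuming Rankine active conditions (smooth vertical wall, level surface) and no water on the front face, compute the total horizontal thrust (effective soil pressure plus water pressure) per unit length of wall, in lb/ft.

K_a = tan²(45° − φ/2) = 0.3800.
γ' = 121.7 − 62.4 = 59.30 pcf. Depth below WT = 5.9 ft.
σ'_h at WT = K_a γ d_w = 395.7 psf; at base = 395.7 + K_a γ' × 5.9 = 528.6 psf.
P₁ (0–8.6 ft) = ½×395.7×8.6 = 1702. P₂ (8.6–14.5 ft) = ½(395.7+528.6)×5.9 = 2727.
P_w = ½ γ_w h₂² = 0.5×62.4×5.9² = 1086. Total = 1702+2727+1086 = 5514 lb/ft.

5510 lb/ft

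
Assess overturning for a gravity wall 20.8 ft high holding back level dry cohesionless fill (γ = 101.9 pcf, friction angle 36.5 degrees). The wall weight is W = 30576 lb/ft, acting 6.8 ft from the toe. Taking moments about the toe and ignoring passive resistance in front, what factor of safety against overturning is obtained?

5.35

K_a = tan²(45° − 36.5°/2) = 0.2541.
P_a = ½K_aγH² = 0.5×0.2541×101.9×20.8² = 5600 lb/ft, acting at H/3 = 6.933 ft above the base.
Overturning moment M_o = P_a × H/3 = 5600 × 6.933 = 38830.
Resisting moment M_r = W × 6.8 = 30576 × 6.8 = 207900.
FS_overturning = M_r/M_o = 207900/38830 = 5.355.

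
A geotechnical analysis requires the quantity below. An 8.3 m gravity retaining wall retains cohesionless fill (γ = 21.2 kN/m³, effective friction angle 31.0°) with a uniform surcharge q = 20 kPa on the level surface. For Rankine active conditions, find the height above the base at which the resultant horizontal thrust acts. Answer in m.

3.02 m

K_a = 0.3201.
Triangular part P₁ = ½K_aγH² = 233.7 at H/3 = 2.767 m; rectangular part P₂ = K_a q H = 53.14 at H/2 = 4.150 m.
ȳ = (P₁·2.767 + P₂·4.150)/(P₁+P₂) = 3.023 m.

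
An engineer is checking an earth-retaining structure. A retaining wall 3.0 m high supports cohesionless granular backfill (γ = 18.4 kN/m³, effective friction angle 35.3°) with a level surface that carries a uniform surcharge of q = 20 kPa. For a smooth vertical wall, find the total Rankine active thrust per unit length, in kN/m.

K_a = tan²(45° − φ/2) = 0.2675.
Soil triangle: ½ K_a γ H² = 0.5×0.2675×18.4×3.0² = 22.15 kN/m.
Surcharge rectangle: K_a q H = 0.2675×20×3.0 = 16.05 kN/m.
Total = 22.15 + 16.05 = 38.20 kN/m.

38.2 kN/m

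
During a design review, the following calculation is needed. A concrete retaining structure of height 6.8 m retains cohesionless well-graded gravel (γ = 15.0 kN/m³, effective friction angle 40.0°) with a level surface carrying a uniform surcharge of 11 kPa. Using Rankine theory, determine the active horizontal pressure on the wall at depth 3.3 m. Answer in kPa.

13.2 kPa

K_a = (1 − sin φ)/(1 + sin φ) = 0.2174.
σ_v = γz + q = 15.0 × 3.3 + 11 = 60.50 kPa.
σ_h = K_a σ_v = 0.2174 × 60.50 = 13.16 kPa.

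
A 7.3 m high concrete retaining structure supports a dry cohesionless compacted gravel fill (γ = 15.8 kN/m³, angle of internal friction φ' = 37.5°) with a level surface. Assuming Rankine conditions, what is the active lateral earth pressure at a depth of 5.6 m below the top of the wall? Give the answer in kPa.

21.5 kPa

K_a = (1 − sin φ)/(1 + sin φ) = 0.2432.
σ_h = K_a γ z = 0.2432 × 15.8 × 5.6 = 21.52 kPa.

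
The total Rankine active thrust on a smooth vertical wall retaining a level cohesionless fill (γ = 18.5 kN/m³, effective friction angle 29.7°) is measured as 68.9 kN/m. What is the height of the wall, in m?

K_a = 0.3374. P_a = ½ K_a γ H² ⇒ H = √(2P_a/(K_a γ)).
H = √(2×68.9/(0.3374×18.5)) = 4.699 m.

4.70 m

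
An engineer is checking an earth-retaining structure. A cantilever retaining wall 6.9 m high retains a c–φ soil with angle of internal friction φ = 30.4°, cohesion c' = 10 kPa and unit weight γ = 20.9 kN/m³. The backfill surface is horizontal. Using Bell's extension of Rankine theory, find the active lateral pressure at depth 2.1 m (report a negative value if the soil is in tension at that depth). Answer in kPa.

2.94 kPa

K_a = (1 − sin φ)/(1 + sin φ) = 0.3280.
σ_a = K_a γ z − 2c√K_a = 0.3280×20.9×2.1 − 2×10×0.5727 = 2.941 kPa.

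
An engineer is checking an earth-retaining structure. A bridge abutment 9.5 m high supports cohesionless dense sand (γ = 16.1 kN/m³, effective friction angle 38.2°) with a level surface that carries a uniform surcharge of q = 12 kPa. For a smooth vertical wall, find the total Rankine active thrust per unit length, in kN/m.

198 kN/m

K_a = tan²(45° − φ/2) = 0.2358.
Soil triangle: ½ K_a γ H² = 0.5×0.2358×16.1×9.5² = 171.3 kN/m.
Surcharge rectangle: K_a q H = 0.2358×12×9.5 = 26.88 kN/m.
Total = 171.3 + 26.88 = 198.2 kN/m.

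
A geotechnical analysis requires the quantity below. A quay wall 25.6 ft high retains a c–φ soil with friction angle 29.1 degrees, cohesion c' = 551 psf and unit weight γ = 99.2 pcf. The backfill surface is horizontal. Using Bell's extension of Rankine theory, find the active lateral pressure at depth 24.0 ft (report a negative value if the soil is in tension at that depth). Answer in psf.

K_a = (1 − sin φ)/(1 + sin φ) = 0.3456.
σ_a = K_a γ z − 2c√K_a = 0.3456×99.2×24.0 − 2×551×0.5879 = 175.0 psf.

175 psf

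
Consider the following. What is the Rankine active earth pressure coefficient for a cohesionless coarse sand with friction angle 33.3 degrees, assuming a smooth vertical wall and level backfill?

K_a = tan²(45° − φ/2) = tan²(28.35°) = 0.2911.

0.291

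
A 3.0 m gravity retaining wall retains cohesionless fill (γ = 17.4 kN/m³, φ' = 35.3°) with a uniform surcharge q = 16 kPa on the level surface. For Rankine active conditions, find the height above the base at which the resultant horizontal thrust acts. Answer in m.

K_a = 0.2675.
Triangular part P₁ = ½K_aγH² = 20.95 at H/3 = 1.000 m; rectangular part P₂ = K_a q H = 12.84 at H/2 = 1.500 m.
ȳ = (P₁·1.000 + P₂·1.500)/(P₁+P₂) = 1.190 m.

1.19 m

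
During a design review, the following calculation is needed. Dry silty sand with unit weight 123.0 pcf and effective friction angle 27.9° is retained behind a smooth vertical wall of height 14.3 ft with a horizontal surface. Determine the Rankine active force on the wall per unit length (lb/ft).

K_a = tan²(45° − φ/2) = 0.3625.
P_a = ½ K_a γ H² = 0.5 × 0.3625 × 123.0 × 14.3² = 4558 lb/ft.

4560 lb/ft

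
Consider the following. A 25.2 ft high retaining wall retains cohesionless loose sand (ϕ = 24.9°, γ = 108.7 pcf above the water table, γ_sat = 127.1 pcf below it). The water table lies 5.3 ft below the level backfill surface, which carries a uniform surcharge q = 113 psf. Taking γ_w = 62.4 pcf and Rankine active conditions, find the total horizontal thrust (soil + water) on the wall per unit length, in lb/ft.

K_a = tan²(45° − φ/2) = 0.4074.
γ' = 127.1 − 62.4 = 64.70 pcf. h₂ = H − d_w = 19.9 ft.
σ'_h: at surface K_a·q = 46.04; at WT K_a(q+γd_w) = 280.8; at base K_a(q+γd_w+γ'h₂) = 805.3 psf.
P₁ = ½(46.04+280.8)×5.3 = 866.0; P₂ = ½(280.8+805.3)×19.9 = 10810; P_w = ½γ_w h₂² = 12360.
Total = 866.0+10810+12360 = 24030 lb/ft.

24000 lb/ft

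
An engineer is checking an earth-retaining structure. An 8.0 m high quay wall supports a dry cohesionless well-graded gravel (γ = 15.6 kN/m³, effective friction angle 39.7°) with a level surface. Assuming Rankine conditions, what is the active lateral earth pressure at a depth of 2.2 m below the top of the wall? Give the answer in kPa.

K_a = (1 − sin φ)/(1 + sin φ) = 0.2204.
σ_h = K_a γ z = 0.2204 × 15.6 × 2.2 = 7.565 kPa.

7.57 kPa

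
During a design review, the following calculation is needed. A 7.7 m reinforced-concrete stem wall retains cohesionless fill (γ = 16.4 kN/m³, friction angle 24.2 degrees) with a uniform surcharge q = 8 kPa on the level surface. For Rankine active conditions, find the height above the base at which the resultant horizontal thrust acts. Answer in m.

K_a = 0.4185.
Triangular part P₁ = ½K_aγH² = 203.5 at H/3 = 2.567 m; rectangular part P₂ = K_a q H = 25.78 at H/2 = 3.850 m.
ȳ = (P₁·2.567 + P₂·3.850)/(P₁+P₂) = 2.711 m.

2.71 m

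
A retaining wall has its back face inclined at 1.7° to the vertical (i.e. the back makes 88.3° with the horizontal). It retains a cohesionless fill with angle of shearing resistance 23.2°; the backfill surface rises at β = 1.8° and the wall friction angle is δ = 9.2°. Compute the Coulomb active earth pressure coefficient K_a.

K_a = sin²(α+φ) / [sin²α · sin(α−δ) · (1 + √{sin(φ+δ)sin(φ−β) / (sin(α−δ)sin(α+β))})²].
With α = 88.3°, φ = 23.2°, δ = 9.2°, β = 1.8°: K_a = 0.4219.

0.422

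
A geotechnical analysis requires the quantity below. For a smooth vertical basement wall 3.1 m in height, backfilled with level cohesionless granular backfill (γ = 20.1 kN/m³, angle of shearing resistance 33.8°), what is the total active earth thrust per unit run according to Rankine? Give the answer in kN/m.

27.5 kN/m

K_a = tan²(45° − φ/2) = 0.2851.
P_a = ½ K_a γ H² = 0.5 × 0.2851 × 20.1 × 3.1² = 27.54 kN/m.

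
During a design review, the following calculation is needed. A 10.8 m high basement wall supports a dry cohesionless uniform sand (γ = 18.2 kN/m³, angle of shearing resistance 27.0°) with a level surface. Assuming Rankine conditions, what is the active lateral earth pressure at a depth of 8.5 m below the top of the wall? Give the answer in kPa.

58.1 kPa

K_a = (1 − sin φ)/(1 + sin φ) = 0.3755.
σ_h = K_a γ z = 0.3755 × 18.2 × 8.5 = 58.09 kPa.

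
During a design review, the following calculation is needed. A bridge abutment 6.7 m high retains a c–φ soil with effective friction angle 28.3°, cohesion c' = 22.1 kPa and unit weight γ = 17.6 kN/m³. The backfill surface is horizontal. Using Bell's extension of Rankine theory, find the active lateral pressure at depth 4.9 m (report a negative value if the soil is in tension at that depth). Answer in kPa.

4.37 kPa

K_a = (1 − sin φ)/(1 + sin φ) = 0.3568.
σ_a = K_a γ z − 2c√K_a = 0.3568×17.6×4.9 − 2×22.1×0.5973 = 4.367 kPa.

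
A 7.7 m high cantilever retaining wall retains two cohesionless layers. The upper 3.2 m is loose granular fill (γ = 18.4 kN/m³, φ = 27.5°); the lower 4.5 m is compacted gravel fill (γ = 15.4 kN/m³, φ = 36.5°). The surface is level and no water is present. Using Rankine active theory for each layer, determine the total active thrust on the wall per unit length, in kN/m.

142 kN/m

K_a1 = tan²(45°−27.5°/2) = 0.3682; K_a2 = tan²(45°−36.5°/2) = 0.2541.
Layer 1: σ at base = K_a1 γ₁ h₁ = 21.68 kPa; P₁ = ½×21.68×3.2 = 34.69.
Layer 2: σ_v at top = γ₁h₁ = 58.88; σ_h top = K_a2×58.88 = 14.96; σ_h base = K_a2×(58.88+15.4×4.5) = 32.57.
P₂ = ½(14.96+32.57)×4.5 = 106.9. Total P_a = 34.69+106.9 = 141.6 kN/m.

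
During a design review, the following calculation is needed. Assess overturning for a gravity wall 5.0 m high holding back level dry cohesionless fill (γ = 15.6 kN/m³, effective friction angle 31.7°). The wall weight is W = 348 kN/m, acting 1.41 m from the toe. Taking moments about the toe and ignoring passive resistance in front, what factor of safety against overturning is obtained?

4.85

K_a = tan²(45° − 31.7°/2) = 0.3111.
P_a = ½K_aγH² = 0.5×0.3111×15.6×5.0² = 60.66 kN/m, acting at H/3 = 1.667 m above the base.
Overturning moment M_o = P_a × H/3 = 60.66 × 1.667 = 101.1.
Resisting moment M_r = W × 1.41 = 348 × 1.41 = 490.7.
FS_overturning = M_r/M_o = 490.7/101.1 = 4.854.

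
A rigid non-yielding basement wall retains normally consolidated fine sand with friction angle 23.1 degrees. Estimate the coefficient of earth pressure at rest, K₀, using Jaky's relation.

K₀ = 1 − sin φ' = 1 − sin 23.1° = 0.6077.

0.608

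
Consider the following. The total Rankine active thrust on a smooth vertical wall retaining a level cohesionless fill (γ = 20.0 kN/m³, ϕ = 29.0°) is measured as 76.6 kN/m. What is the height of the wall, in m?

4.70 m

K_a = 0.3470. P_a = ½ K_a γ H² ⇒ H = √(2P_a/(K_a γ)).
H = √(2×76.6/(0.3470×20.0)) = 4.699 m.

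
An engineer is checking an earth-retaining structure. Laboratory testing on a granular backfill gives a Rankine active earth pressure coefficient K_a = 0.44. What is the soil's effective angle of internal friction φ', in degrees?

K_a = tan²(45° − φ/2) ⇒ 45° − φ/2 = arctan(√0.44) = 33.56°.
φ = 2(45° − 33.56°) = 22.89°.

22.9°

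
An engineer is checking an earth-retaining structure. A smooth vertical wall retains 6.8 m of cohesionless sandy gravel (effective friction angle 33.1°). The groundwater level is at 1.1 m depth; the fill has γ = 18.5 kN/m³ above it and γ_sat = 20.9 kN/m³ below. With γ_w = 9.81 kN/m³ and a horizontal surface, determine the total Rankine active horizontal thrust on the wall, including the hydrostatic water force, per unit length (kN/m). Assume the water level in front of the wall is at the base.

K_a = tan²(45° − φ/2) = 0.2936.
γ' = 20.9 − 9.81 = 11.09 kN/m³. Depth below WT = 5.7 m.
σ'_h at WT = K_a γ d_w = 5.974 kPa; at base = 5.974 + K_a γ' × 5.7 = 24.53 kPa.
P₁ (0–1.1 m) = ½×5.974×1.1 = 3.286. P₂ (1.1–6.8 m) = ½(5.974+24.53)×5.7 = 86.94.
P_w = ½ γ_w h₂² = 0.5×9.81×5.7² = 159.4. Total = 3.286+86.94+159.4 = 249.6 kN/m.

250 kN/m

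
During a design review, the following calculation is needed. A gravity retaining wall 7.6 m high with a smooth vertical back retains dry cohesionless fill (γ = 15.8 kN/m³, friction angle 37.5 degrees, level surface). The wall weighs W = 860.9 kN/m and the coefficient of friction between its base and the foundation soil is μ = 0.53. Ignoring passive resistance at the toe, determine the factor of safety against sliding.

K_a = tan²(45° − 37.5°/2) = 0.2432.
P_a = ½K_aγH² = 0.5×0.2432×15.8×7.6² = 111.0 kN/m, acting at H/3 = 2.533 m above the base.
FS_sliding = μW / P_a = 0.53×860.9 / 111.0 = 4.112.

4.11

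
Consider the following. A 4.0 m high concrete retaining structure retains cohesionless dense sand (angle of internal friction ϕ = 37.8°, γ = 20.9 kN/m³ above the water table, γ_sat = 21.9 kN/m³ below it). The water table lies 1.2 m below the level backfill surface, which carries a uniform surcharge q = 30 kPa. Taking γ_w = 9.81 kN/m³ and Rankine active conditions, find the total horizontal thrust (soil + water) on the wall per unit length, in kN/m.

K_a = tan²(45° − φ/2) = 0.2400.
γ' = 21.9 − 9.81 = 12.09 kN/m³. h₂ = H − d_w = 2.8 m.
σ'_h: at surface K_a·q = 7.200; at WT K_a(q+γd_w) = 13.22; at base K_a(q+γd_w+γ'h₂) = 21.34 kPa.
P₁ = ½(7.200+13.22)×1.2 = 12.25; P₂ = ½(13.22+21.34)×2.8 = 48.39; P_w = ½γ_w h₂² = 38.46.
Total = 12.25+48.39+38.46 = 99.09 kN/m.

99.1 kN/m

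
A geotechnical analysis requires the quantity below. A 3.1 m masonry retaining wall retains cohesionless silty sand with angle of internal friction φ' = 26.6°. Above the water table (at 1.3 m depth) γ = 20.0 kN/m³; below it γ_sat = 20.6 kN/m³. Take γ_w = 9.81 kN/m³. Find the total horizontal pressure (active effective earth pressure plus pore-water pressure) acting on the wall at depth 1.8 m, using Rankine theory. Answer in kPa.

K_a = (1 − sin φ)/(1 + sin φ) = 0.3814.
γ' = 20.6 − 9.81 = 10.79 kN/m³.
Effective vertical stress at 1.8 m: σ'_v = 20.0×1.3 + 10.79×0.500 = 31.39 kPa.
σ'_h = K_a σ'_v = 0.3814 × 31.39 = 11.98 kPa; u = γ_w × 0.500 = 4.905 kPa.
Total σ_h = 11.98 + 4.905 = 16.88 kPa.

16.9 kPa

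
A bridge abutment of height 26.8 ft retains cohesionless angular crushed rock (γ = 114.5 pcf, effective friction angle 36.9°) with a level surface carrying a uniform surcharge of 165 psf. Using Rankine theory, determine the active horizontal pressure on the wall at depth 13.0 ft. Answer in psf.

K_a = (1 − sin φ)/(1 + sin φ) = 0.2497.
σ_v = γz + q = 114.5 × 13.0 + 165 = 1654 psf.
σ_h = K_a σ_v = 0.2497 × 1654 = 412.8 psf.

413 psf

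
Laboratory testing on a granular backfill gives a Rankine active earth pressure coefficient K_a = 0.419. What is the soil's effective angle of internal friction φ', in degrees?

K_a = tan²(45° − φ/2) ⇒ 45° − φ/2 = arctan(√0.419) = 32.92°.
φ = 2(45° − 32.92°) = 24.17°.

24.2°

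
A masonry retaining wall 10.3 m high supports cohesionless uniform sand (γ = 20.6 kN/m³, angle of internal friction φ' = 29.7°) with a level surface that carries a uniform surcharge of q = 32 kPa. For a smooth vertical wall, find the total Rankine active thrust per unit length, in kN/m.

K_a = tan²(45° − φ/2) = 0.3374.
Soil triangle: ½ K_a γ H² = 0.5×0.3374×20.6×10.3² = 368.7 kN/m.
Surcharge rectangle: K_a q H = 0.3374×32×10.3 = 111.2 kN/m.
Total = 368.7 + 111.2 = 479.9 kN/m.

480 kN/m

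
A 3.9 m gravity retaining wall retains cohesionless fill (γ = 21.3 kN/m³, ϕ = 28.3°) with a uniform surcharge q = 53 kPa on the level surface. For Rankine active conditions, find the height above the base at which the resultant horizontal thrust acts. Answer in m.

K_a = 0.3568.
Triangular part P₁ = ½K_aγH² = 57.79 at H/3 = 1.300 m; rectangular part P₂ = K_a q H = 73.74 at H/2 = 1.950 m.
ȳ = (P₁·1.300 + P₂·1.950)/(P₁+P₂) = 1.664 m.

1.66 m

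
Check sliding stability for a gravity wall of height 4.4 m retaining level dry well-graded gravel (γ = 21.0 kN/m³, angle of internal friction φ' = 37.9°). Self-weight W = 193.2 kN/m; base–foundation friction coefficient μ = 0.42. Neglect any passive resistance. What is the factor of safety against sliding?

1.67

K_a = tan²(45° − 37.9°/2) = 0.2389.
P_a = ½K_aγH² = 0.5×0.2389×21.0×4.4² = 48.57 kN/m, acting at H/3 = 1.467 m above the base.
FS_sliding = μW / P_a = 0.42×193.2 / 48.57 = 1.671.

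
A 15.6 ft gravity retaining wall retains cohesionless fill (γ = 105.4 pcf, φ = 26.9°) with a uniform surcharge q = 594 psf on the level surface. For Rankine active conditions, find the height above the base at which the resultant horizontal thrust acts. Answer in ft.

K_a = 0.3770.
Triangular part P₁ = ½K_aγH² = 4835 at H/3 = 5.200 ft; rectangular part P₂ = K_a q H = 3493 at H/2 = 7.800 ft.
ȳ = (P₁·5.200 + P₂·7.800)/(P₁+P₂) = 6.291 ft.

6.29 ft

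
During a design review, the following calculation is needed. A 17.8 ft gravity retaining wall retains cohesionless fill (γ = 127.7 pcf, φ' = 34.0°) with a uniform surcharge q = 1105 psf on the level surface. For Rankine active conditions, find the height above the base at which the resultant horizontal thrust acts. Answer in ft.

7.40 ft

K_a = 0.2827.
Triangular part P₁ = ½K_aγH² = 5719 at H/3 = 5.933 ft; rectangular part P₂ = K_a q H = 5561 at H/2 = 8.900 ft.
ȳ = (P₁·5.933 + P₂·8.900)/(P₁+P₂) = 7.396 ft.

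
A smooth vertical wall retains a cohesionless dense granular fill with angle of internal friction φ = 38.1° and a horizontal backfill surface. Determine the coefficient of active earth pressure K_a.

0.237

K_a = tan²(45° − φ/2) = tan²(25.95°) = 0.2368.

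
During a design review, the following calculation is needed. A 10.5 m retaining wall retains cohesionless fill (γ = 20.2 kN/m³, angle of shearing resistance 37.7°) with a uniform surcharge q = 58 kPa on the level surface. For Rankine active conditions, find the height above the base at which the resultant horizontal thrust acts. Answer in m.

K_a = 0.2411.
Triangular part P₁ = ½K_aγH² = 268.4 at H/3 = 3.500 m; rectangular part P₂ = K_a q H = 146.8 at H/2 = 5.250 m.
ȳ = (P₁·3.500 + P₂·5.250)/(P₁+P₂) = 4.119 m.

4.12 m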